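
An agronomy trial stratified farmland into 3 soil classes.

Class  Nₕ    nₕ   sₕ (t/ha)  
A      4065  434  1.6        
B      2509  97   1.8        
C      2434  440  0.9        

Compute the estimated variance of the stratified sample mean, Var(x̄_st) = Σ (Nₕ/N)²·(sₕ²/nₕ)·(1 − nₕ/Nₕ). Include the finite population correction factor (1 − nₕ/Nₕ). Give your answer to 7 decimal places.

N = 9008; Wₕ = Nₕ/N.
class A: (4065/9008)²·1.6²/434·(1 − 434/4065) = 0.0010729520
class B: (2509/9008)²·1.8²/97·(1 − 97/2509) = 0.0024911191
class C: (2434/9008)²·0.9²/440·(1 − 440/2434) = 0.0001101086
Sum = 0.0036741797 → 0.0036742.

0.0036742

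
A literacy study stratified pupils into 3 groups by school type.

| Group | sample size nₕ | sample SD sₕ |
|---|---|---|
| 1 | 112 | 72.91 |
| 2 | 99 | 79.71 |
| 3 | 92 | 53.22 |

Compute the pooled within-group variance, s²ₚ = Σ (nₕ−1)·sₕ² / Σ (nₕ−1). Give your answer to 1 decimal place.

4901.6

1: (112−1)·72.91² = 111·5315.8681 = 590061.3591
2: (99−1)·79.71² = 98·6353.6841 = 622661.0418
3: (92−1)·53.22² = 91·2832.3684 = 257745.5244
Numerator = 1470467.9253; denominator = Σ(nₕ−1) = 300.
s²ₚ = 1470467.9253/300 = 4901.560... → 4901.6.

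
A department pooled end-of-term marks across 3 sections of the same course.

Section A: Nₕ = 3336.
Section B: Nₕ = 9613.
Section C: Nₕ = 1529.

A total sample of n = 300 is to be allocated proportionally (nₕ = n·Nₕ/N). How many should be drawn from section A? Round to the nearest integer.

69

N = 3336 + 9613 + 1529 = 14478.
n_A = 300·3336/14478 = 69.126... → 69.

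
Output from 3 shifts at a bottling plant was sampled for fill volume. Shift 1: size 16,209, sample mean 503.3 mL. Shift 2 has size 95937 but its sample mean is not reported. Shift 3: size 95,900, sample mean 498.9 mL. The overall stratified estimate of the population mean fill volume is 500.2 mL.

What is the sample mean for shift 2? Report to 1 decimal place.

501.0

N = 16209 + 95937 + 95900 = 208046.
Overall total = μ·N = 500.2·208046 = 104064609.2.
Subtract the known strata: 16209·503.3 + 95900·498.9 = 56002499.7.
Remaining total for shift 2: 104064609.2 − 56002499.7 = 48062109.5.
Divide by its size: 48062109.5 / 95937 = 500.976... → 501.0.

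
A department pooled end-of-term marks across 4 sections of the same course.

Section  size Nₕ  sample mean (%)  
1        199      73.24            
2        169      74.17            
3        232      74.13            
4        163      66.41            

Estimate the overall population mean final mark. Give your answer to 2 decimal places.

72.26

x̄_st = (Σ Nₕx̄ₕ) / (Σ Nₕ) = (199·73.24 + 169·74.17 + 232·74.13 + 163·66.41) / 763
= 55132.48 / 763 = 72.2575... → 72.26.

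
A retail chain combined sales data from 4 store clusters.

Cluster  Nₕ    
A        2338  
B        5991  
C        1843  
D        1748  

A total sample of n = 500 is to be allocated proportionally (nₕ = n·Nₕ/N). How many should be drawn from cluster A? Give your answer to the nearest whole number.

N = 2338 + 5991 + 1843 + 1748 = 11920.
n_A = 500·2338/11920 = 98.070... → 98.

98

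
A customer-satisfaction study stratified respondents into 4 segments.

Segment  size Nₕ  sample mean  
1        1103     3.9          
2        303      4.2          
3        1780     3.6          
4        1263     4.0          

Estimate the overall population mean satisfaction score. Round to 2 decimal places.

3.83

N = 4449; weights Wₕ = Nₕ/N = (0.2479, 0.0681, 0.4001, 0.2839).
x̄_st = Σ Wₕ·x̄ₕ = 0.2479·3.9 + 0.0681·4.2 + 0.4001·3.6 + 0.2839·4.0 ≈ 3.8288...
→ 3.83.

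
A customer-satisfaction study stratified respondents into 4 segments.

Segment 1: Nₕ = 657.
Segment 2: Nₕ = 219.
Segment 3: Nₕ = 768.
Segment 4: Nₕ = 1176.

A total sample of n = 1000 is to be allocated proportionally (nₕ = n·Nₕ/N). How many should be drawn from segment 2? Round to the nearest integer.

78

Share of segment 2 = 219/2820 = 0.07766.
Allocate 1000 × 0.07766 = 77.660... → 78.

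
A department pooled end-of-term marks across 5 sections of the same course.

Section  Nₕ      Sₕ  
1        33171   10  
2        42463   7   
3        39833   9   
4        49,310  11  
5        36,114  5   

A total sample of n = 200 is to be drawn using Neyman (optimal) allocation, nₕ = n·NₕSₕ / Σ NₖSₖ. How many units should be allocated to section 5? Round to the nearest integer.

Σ NₕSₕ = 33171·10 + 42463·7 + 39833·9 + 49310·11 + 36114·5 = 1710428.
Share for 5: 180570/1710428 = 0.10557.
n_5 = 200 × 0.10557 = 21.114... → 21.

21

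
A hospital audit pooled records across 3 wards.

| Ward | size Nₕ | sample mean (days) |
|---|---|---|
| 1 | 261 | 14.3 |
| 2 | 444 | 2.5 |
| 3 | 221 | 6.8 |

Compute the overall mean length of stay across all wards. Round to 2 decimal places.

6.85

N = 261 + 444 + 221 = 926.
Overall mean = Σ (Nₕ/N)·x̄ₕ — weight by population share, not a simple average.
Σ Nₕx̄ₕ = 261·14.3 + 444·2.5 + 221·6.8 = 3732.3 + 1110 + 1502.8 = 6345.1.
Divide by N: 6345.1 / 926 = 6.8522... → 6.85.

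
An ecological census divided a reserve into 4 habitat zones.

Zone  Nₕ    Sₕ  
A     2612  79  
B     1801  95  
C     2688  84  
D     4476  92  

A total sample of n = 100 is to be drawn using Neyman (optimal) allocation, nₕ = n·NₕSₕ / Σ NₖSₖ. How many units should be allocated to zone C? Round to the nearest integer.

Σ NₕSₕ = 2612·79 + 1801·95 + 2688·84 + 4476·92 = 1015027.
Share for C: 225792/1015027 = 0.22245.
n_C = 100 × 0.22245 = 22.245... → 22.

22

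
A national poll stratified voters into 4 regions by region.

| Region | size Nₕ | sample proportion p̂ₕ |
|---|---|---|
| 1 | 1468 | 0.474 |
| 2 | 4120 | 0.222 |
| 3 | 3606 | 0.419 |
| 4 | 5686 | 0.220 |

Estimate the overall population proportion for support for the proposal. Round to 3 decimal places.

0.294

Wₕ = Nₕ/N with N = 14880: 0.0987, 0.2769, 0.2423, 0.3821.
p̂_st = 0.0987·0.474 + 0.2769·0.222 + 0.2423·0.419 + 0.3821·0.220 ≈ 0.29384... → 0.294.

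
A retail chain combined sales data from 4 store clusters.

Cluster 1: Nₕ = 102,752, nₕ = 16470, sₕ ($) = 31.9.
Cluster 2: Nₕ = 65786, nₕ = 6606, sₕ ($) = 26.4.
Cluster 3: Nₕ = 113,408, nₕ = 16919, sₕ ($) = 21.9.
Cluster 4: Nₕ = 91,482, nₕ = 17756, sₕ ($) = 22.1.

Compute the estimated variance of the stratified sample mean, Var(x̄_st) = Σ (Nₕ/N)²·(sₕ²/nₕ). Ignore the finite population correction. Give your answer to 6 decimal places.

0.012218

N = 373428; Wₕ = Nₕ/N.
cluster 1: (102752/373428)²·31.9²/16470 = 0.004677939
cluster 2: (65786/373428)²·26.4²/6606 = 0.003274330
cluster 3: (113408/373428)²·21.9²/16919 = 0.002614491
cluster 4: (91482/373428)²·22.1²/17756 = 0.001650809
Sum = 0.012217570 → 0.012218.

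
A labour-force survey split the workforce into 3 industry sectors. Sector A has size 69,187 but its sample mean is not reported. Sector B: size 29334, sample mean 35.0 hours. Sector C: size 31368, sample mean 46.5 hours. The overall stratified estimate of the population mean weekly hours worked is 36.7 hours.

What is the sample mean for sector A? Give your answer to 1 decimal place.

33.0

Σ Nₕx̄ₕ = N·μ, so 69187·x̄_A = 129889·36.7 − (29334·35.0 + 31368·46.5).
= 4766926.3 − 2485302 = 2281624.3.
x̄_A = 2281624.3 / 69187 = 32.978... → 33.0.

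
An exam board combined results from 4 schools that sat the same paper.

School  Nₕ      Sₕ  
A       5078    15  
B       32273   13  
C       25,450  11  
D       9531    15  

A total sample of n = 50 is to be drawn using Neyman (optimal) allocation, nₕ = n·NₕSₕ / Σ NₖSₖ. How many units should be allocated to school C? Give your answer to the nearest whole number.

15

Σ NₕSₕ = 5078·15 + 32273·13 + 25450·11 + 9531·15 = 918634.
Share for C: 279950/918634 = 0.30475.
n_C = 50 × 0.30475 = 15.237... → 15.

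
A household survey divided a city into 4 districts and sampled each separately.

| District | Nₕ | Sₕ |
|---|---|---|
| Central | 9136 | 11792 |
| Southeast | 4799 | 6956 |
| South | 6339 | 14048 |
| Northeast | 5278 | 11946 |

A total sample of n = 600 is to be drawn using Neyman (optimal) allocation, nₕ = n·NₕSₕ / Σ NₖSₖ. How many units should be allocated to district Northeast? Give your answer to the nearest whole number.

Central: NₕSₕ = 9136·11792 = 107731712
Southeast: NₕSₕ = 4799·6956 = 33381844
South: NₕSₕ = 6339·14048 = 89050272
Northeast: NₕSₕ = 5278·11946 = 63050988
Σ NₕSₕ = 293214816.
n_Northeast = 600·63050988/293214816 = 129.020... → 129.

129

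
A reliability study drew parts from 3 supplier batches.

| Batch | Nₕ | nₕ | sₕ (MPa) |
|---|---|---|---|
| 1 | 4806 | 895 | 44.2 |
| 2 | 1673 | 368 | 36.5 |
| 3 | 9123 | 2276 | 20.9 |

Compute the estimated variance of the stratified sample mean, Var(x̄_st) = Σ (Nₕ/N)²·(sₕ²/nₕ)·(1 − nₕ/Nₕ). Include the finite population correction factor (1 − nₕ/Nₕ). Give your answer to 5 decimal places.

N = 15602; Wₕ = Nₕ/N.
batch 1: (4806/15602)²·44.2²/895·(1 − 895/4806) = 0.16855147
batch 2: (1673/15602)²·36.5²/368·(1 − 368/1673) = 0.03247011
batch 3: (9123/15602)²·20.9²/2276·(1 − 2276/9123) = 0.04924904
Sum = 0.25027062 → 0.25027.

0.25027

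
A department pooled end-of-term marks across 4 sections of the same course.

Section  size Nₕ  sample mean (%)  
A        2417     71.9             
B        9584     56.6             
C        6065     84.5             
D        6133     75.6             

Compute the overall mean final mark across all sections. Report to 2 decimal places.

N = 2417 + 9584 + 6065 + 6133 = 24199.
The stratified mean weights each stratum mean by its population share Nₕ/N.
Σ Nₕx̄ₕ = 2417·71.9 + 9584·56.6 + 6065·84.5 + 6133·75.6 = 173782.3 + 542454.4 + 512492.5 + 463654.8 = 1692384.
Divide by N: 1692384 / 24199 = 69.9361... → 69.94.

69.94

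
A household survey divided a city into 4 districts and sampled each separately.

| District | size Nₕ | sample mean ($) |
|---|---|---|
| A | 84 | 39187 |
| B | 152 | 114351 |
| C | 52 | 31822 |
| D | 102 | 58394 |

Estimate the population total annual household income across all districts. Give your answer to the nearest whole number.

28283992

A: 84·39187 = 3291708
B: 152·114351 = 17381352
C: 52·31822 = 1654744
D: 102·58394 = 5956188
τ̂ = Σ Nₕx̄ₕ = 28283992.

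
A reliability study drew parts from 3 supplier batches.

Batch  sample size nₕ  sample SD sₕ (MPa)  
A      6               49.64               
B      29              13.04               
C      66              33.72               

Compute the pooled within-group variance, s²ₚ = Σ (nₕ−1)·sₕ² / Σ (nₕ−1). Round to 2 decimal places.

Degrees of freedom: 5 + 28 + 65 = 98.
Σ(nₕ−1)sₕ² = 5·2464.1296 + 28·170.0416 + 65·1137.0384 = 90989.3088.
s²ₚ = 90989.3088 / 98 = 928.4623... → 928.46.

928.46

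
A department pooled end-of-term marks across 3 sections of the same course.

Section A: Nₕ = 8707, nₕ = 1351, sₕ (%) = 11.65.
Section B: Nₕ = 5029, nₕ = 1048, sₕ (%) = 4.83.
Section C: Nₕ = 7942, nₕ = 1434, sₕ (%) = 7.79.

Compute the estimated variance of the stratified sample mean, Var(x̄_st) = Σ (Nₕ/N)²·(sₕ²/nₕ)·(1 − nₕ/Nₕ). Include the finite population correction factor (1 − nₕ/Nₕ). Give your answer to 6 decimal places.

0.019295

N = 21678. Term for each stratum: Wₕ²sₕ²/nₕ·(1−nₕ/Nₕ).
Var(x̄_st) = 0.013692046 + 0.000948349 + 0.004654411 = 0.019294807 → 0.019295.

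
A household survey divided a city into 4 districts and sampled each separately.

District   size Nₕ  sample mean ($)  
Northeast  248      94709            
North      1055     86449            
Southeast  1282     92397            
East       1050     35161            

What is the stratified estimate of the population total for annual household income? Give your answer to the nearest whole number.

Northeast: 248·94709 = 23487832
North: 1055·86449 = 91203695
Southeast: 1282·92397 = 118452954
East: 1050·35161 = 36919050
τ̂ = Σ Nₕx̄ₕ = 270063531.

270063531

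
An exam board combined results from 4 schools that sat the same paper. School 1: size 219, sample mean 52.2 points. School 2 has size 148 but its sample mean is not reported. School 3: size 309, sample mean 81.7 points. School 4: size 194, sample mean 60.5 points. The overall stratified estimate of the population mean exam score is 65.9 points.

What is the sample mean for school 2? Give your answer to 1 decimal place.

60.3

N = 219 + 148 + 309 + 194 = 870.
Overall total = μ·N = 65.9·870 = 57333.
Subtract the known strata: 219·52.2 + 309·81.7 + 194·60.5 = 48414.1.
Remaining total for school 2: 57333 − 48414.1 = 8918.9.
Divide by its size: 8918.9 / 148 = 60.263... → 60.3.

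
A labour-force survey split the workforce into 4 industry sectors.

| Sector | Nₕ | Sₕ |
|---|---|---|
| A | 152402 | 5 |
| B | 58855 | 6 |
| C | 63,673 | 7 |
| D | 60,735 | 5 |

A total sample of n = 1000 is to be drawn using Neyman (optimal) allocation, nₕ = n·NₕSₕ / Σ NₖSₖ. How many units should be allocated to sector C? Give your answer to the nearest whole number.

239

A: NₕSₕ = 152402·5 = 762010
B: NₕSₕ = 58855·6 = 353130
C: NₕSₕ = 63673·7 = 445711
D: NₕSₕ = 60735·5 = 303675
Σ NₕSₕ = 1864526.
n_C = 1000·445711/1864526 = 239.048... → 239.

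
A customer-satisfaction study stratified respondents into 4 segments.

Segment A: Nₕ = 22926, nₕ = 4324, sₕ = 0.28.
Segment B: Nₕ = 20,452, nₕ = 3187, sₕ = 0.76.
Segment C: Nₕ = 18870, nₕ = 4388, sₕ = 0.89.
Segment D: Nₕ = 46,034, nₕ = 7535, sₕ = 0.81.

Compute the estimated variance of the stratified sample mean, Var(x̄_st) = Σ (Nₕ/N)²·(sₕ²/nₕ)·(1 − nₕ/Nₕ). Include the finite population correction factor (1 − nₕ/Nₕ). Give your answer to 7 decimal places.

N = 108282; Wₕ = Nₕ/N.
segment A: (22926/108282)²·0.28²/4324·(1 − 4324/22926) = 0.0000006595
segment B: (20452/108282)²·0.76²/3187·(1 − 3187/20452) = 0.0000054580
segment C: (18870/108282)²·0.89²/4388·(1 − 4388/18870) = 0.0000042073
segment D: (46034/108282)²·0.81²/7535·(1 − 7535/46034) = 0.0000131614
Sum = 0.0000234862 → 0.0000235.

0.0000235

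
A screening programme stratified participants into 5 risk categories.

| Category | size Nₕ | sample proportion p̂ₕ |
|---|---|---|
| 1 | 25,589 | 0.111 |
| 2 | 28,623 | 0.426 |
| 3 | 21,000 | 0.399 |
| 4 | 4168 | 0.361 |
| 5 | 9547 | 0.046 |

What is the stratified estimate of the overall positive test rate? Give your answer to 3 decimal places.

0.285

Wₕ = Nₕ/N with N = 88927: 0.2878, 0.3219, 0.2361, 0.0469, 0.1074.
p̂_st = 0.2878·0.111 + 0.3219·0.426 + 0.2361·0.399 + 0.0469·0.361 + 0.1074·0.046 ≈ 0.28514... → 0.285.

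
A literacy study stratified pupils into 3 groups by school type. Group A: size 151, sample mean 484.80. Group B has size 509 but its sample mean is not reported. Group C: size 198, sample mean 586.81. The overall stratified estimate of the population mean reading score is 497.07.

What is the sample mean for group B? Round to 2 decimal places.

N = 151 + 509 + 198 = 858.
Overall total = μ·N = 497.07·858 = 426486.06.
Subtract the known strata: 151·484.80 + 198·586.81 = 189393.18.
Remaining total for group B: 426486.06 − 189393.18 = 237092.88.
Divide by its size: 237092.88 / 509 = 465.8013... → 465.80.

465.80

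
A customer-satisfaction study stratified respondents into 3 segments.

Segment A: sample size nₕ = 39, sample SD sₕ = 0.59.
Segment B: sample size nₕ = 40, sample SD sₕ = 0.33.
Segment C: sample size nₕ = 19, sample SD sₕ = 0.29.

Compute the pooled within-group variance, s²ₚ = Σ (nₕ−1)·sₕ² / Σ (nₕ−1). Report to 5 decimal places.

A: (39−1)·0.59² = 38·0.3481 = 13.2278
B: (40−1)·0.33² = 39·0.1089 = 4.2471
C: (19−1)·0.29² = 18·0.0841 = 1.5138
Numerator = 18.9887; denominator = Σ(nₕ−1) = 95.
s²ₚ = 18.9887/95 = 0.1998811... → 0.19988.

0.19988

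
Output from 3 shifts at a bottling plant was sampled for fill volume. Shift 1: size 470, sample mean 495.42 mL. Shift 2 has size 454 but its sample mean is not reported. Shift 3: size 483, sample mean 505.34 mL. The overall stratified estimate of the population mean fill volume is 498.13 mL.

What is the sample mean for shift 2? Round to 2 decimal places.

N = 470 + 454 + 483 = 1407.
Overall total = μ·N = 498.13·1407 = 700868.91.
Subtract the known strata: 470·495.42 + 483·505.34 = 476926.62.
Remaining total for shift 2: 700868.91 − 476926.62 = 223942.29.
Divide by its size: 223942.29 / 454 = 493.2650... → 493.26.

493.26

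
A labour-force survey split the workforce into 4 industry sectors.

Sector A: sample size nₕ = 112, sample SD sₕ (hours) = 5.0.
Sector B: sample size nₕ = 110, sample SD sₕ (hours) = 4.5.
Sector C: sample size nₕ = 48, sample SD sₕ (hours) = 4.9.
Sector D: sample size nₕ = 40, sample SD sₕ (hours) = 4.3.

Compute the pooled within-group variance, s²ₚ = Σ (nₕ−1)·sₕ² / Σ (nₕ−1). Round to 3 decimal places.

Degrees of freedom: 111 + 109 + 47 + 39 = 306.
Σ(nₕ−1)sₕ² = 111·25 + 109·20.25 + 47·24.01 + 39·18.49 = 6831.83.
s²ₚ = 6831.83 / 306 = 22.32624... → 22.326.

22.326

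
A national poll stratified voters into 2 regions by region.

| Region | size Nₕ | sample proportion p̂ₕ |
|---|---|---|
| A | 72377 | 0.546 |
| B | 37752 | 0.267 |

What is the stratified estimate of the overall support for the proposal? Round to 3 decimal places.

N = 72377 + 37752 = 110129.
Overall proportion = Σ (Nₕ/N)·p̂ₕ.
Σ Nₕp̂ₕ = 39517.842 + 10079.784 = 49597.626.
49597.626 / 110129 = 0.45036... → 0.450.

0.450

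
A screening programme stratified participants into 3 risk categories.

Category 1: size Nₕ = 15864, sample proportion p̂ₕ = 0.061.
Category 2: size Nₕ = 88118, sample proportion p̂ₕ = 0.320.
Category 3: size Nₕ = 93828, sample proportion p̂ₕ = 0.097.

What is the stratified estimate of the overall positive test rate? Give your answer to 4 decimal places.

0.1935

N = 15864 + 88118 + 93828 = 197810.
Overall proportion = Σ (Nₕ/N)·p̂ₕ.
Σ Nₕp̂ₕ = 967.704 + 28197.76 + 9101.316 = 38266.78.
38266.78 / 197810 = 0.193452... → 0.1935.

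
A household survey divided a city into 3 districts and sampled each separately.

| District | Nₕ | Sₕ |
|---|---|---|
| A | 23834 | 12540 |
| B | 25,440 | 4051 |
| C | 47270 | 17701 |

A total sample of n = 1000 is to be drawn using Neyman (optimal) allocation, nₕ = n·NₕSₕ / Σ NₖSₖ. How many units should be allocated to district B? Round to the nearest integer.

83

Σ NₕSₕ = 23834·12540 + 25440·4051 + 47270·17701 = 1238662070.
Share for B: 103057440/1238662070 = 0.08320.
n_B = 1000 × 0.08320 = 83.201... → 83.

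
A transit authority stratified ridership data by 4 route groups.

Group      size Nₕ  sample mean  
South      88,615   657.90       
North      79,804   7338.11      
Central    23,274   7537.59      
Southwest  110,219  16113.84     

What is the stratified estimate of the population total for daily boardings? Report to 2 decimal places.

2595391539.56

South: 88615·657.90 = 58299808.5
North: 79804·7338.11 = 585610530.44
Central: 23274·7537.59 = 175429869.66
Southwest: 110219·16113.84 = 1776051330.96
τ̂ = Σ Nₕx̄ₕ = 2595391539.56.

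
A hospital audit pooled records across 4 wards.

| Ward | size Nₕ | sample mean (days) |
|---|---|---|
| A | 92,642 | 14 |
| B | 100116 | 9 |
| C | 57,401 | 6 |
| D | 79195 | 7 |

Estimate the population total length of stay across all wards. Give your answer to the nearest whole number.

A: 92642·14 = 1296988
B: 100116·9 = 901044
C: 57401·6 = 344406
D: 79195·7 = 554365
τ̂ = Σ Nₕx̄ₕ = 3096803.

3096803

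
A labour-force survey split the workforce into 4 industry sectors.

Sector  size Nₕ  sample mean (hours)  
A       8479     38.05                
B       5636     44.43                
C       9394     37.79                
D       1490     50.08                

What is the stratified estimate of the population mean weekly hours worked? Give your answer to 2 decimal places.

N = 8479 + 5636 + 9394 + 1490 = 24999.
Weight each subgroup mean by Nₕ/N and sum.
Σ Nₕx̄ₕ = 8479·38.05 + 5636·44.43 + 9394·37.79 + 1490·50.08 = 322625.95 + 250407.48 + 354999.26 + 74619.2 = 1002651.89.
Divide by N: 1002651.89 / 24999 = 40.1077... → 40.11.

40.11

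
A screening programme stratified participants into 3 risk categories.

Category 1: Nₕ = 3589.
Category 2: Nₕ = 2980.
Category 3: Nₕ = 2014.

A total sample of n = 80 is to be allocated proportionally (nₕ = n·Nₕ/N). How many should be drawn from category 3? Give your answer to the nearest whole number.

19

Share of category 3 = 2014/8583 = 0.23465.
Allocate 80 × 0.23465 = 18.772... → 19.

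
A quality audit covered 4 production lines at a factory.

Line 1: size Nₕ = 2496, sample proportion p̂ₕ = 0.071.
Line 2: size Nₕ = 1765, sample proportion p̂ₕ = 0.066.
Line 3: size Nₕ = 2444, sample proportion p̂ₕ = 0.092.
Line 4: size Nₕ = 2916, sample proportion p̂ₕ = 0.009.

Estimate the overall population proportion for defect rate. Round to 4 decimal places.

0.0566

Wₕ = Nₕ/N with N = 9621: 0.2594, 0.1835, 0.2540, 0.3031.
p̂_st = 0.2594·0.071 + 0.1835·0.066 + 0.2540·0.092 + 0.3031·0.009 ≈ 0.056626... → 0.0566.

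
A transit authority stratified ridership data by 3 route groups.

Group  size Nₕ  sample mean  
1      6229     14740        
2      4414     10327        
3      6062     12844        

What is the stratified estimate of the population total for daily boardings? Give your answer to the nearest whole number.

Population total = Σ Nₕ·x̄ₕ (each stratum's size times its mean).
6229·14740 + 4414·10327 + 6062·12844 = 91815460 + 45583378 + 77860328 = 215259166.

215259166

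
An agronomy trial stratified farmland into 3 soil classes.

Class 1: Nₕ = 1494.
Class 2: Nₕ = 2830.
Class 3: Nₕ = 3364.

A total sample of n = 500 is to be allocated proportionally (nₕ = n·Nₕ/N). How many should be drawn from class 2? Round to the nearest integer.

184

Share of class 2 = 2830/7688 = 0.36811.
Allocate 500 × 0.36811 = 184.053... → 184.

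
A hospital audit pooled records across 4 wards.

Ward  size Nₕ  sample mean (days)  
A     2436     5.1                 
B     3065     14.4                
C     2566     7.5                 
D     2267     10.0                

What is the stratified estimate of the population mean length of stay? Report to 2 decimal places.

9.53

x̄_st = (Σ Nₕx̄ₕ) / (Σ Nₕ) = (2436·5.1 + 3065·14.4 + 2566·7.5 + 2267·10.0) / 10334
= 98474.6 / 10334 = 9.5292... → 9.53.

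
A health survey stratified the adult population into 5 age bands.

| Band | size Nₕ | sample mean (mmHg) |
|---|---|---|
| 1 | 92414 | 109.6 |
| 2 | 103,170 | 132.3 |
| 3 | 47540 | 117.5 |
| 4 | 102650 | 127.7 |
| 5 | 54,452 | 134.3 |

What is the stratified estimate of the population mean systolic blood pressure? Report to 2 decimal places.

N = 92414 + 103170 + 47540 + 102650 + 54452 = 400226.
The stratified mean weights each stratum mean by its population share Nₕ/N.
Σ Nₕx̄ₕ = 92414·109.6 + 103170·132.3 + 47540·117.5 + 102650·127.7 + 54452·134.3 = 10128574.4 + 13649391 + 5585950 + 13108405 + 7312903.6 = 49785224.
Divide by N: 49785224 / 400226 = 124.3928... → 124.39.

124.39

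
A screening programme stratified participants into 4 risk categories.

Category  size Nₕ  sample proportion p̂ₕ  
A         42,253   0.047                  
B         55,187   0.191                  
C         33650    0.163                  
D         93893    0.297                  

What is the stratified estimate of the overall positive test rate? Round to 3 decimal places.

Wₕ = Nₕ/N with N = 224983: 0.1878, 0.2453, 0.1496, 0.4173.
p̂_st = 0.1878·0.047 + 0.2453·0.191 + 0.1496·0.163 + 0.4173·0.297 ≈ 0.20401... → 0.204.

0.204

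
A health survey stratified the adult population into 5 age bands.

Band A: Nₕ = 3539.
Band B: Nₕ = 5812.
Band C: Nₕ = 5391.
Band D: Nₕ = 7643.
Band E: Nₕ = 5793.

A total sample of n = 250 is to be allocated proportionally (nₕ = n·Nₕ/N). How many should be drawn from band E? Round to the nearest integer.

51

Share of band E = 5793/28178 = 0.20559.
Allocate 250 × 0.20559 = 51.396... → 51.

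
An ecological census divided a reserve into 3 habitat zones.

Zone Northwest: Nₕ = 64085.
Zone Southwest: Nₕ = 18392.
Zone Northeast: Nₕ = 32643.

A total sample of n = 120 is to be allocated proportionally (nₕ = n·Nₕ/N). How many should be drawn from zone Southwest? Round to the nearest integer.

Share of zone Southwest = 18392/115120 = 0.15976.
Allocate 120 × 0.15976 = 19.172... → 19.

19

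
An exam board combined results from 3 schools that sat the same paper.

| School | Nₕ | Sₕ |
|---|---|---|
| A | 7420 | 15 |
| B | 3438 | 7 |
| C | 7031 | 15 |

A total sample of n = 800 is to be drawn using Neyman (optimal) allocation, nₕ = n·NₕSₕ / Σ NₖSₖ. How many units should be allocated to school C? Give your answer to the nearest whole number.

A: NₕSₕ = 7420·15 = 111300
B: NₕSₕ = 3438·7 = 24066
C: NₕSₕ = 7031·15 = 105465
Σ NₕSₕ = 240831.
n_C = 800·105465/240831 = 350.337... → 350.

350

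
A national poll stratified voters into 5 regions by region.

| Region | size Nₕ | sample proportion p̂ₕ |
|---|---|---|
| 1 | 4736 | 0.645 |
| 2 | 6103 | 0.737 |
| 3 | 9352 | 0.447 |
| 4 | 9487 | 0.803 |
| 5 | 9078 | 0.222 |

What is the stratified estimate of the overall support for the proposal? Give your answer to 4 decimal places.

0.5513

Wₕ = Nₕ/N with N = 38756: 0.1222, 0.1575, 0.2413, 0.2448, 0.2342.
p̂_st = 0.1222·0.645 + 0.1575·0.737 + 0.2413·0.447 + 0.2448·0.803 + 0.2342·0.222 ≈ 0.551304... → 0.5513.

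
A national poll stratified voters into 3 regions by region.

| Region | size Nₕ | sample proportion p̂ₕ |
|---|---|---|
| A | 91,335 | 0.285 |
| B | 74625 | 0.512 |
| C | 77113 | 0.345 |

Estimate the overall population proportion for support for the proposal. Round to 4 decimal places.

N = 91335 + 74625 + 77113 = 243073.
Overall proportion = Σ (Nₕ/N)·p̂ₕ.
Σ Nₕp̂ₕ = 26030.475 + 38208 + 26603.985 = 90842.46.
90842.46 / 243073 = 0.373725... → 0.3737.

0.3737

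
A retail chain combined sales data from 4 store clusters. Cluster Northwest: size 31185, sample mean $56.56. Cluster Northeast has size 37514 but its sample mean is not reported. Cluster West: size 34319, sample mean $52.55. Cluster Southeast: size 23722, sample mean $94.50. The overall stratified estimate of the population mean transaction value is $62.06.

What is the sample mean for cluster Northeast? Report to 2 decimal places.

54.82

N = 31185 + 37514 + 34319 + 23722 = 126740.
Overall total = μ·N = 62.06·126740 = 7865484.4.
Subtract the known strata: 31185·56.56 + 34319·52.55 + 23722·94.50 = 5809016.05.
Remaining total for cluster Northeast: 7865484.4 − 5809016.05 = 2056468.35.
Divide by its size: 2056468.35 / 37514 = 54.8187... → 54.82.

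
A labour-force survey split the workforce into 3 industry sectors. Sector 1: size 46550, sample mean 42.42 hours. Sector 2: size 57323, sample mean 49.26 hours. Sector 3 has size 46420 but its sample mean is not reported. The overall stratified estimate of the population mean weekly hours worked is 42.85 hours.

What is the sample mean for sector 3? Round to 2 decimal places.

35.37

Σ Nₕx̄ₕ = N·μ, so 46420·x̄_3 = 150293·42.85 − (46550·42.42 + 57323·49.26).
= 6440055.05 − 4798381.98 = 1641673.07.
x̄_3 = 1641673.07 / 46420 = 35.3656... → 35.37.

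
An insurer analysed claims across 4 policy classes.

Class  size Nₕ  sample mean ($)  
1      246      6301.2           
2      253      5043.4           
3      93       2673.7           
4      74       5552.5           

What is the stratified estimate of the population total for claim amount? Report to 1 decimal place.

Estimate total by summing Nₕ·x̄ₕ over strata.
246·6301.2 + 253·5043.4 + 93·2673.7 + 74·5552.5 = 1550095.2 + 1275980.2 + 248654.1 + 410885 = 3485614.5.

3485614.5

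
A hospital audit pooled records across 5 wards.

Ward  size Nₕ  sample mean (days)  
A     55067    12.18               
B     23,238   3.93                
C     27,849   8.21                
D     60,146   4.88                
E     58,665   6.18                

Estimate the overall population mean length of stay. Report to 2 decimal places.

7.32

x̄_st = (Σ Nₕx̄ₕ) / (Σ Nₕ) = (55067·12.18 + 23238·3.93 + 27849·8.21 + 60146·4.88 + 58665·6.18) / 224965
= 1646743.87 / 224965 = 7.3200... → 7.32.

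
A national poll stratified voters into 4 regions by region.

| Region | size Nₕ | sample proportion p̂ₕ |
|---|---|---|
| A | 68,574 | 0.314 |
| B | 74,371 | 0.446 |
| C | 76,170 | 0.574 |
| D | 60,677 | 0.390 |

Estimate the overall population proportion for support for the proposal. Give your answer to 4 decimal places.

Wₕ = Nₕ/N with N = 279792: 0.2451, 0.2658, 0.2722, 0.2169.
p̂_st = 0.2451·0.314 + 0.2658·0.446 + 0.2722·0.574 + 0.2169·0.390 ≈ 0.436350... → 0.4364.

0.4364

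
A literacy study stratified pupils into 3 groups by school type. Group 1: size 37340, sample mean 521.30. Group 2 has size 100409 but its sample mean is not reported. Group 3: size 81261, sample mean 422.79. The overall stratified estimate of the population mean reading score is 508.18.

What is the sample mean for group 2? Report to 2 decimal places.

N = 37340 + 100409 + 81261 = 219010.
Overall total = μ·N = 508.18·219010 = 111296501.8.
Subtract the known strata: 37340·521.30 + 81261·422.79 = 53821680.19.
Remaining total for group 2: 111296501.8 − 53821680.19 = 57474821.61.
Divide by its size: 57474821.61 / 100409 = 572.4071... → 572.41.

572.41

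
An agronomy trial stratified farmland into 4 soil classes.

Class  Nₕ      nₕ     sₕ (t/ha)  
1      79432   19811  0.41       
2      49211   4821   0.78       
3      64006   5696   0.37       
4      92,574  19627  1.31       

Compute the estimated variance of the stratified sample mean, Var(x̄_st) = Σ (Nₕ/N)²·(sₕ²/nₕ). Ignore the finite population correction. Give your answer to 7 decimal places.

0.0000148

N = 285223; Wₕ = Nₕ/N.
class 1: (79432/285223)²·0.41²/19811 = 0.0000006581
class 2: (49211/285223)²·0.78²/4821 = 0.0000037567
class 3: (64006/285223)²·0.37²/5696 = 0.0000012103
class 4: (92574/285223)²·1.31²/19627 = 0.0000092108
Sum = 0.0000148359 → 0.0000148.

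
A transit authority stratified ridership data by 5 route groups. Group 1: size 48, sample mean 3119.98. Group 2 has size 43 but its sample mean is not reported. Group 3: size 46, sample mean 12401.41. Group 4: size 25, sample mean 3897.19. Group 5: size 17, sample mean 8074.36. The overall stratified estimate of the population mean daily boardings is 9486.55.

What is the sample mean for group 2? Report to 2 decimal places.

17283.13

N = 48 + 43 + 46 + 25 + 17 = 179.
Overall total = μ·N = 9486.55·179 = 1698092.45.
Subtract the known strata: 48·3119.98 + 46·12401.41 + 25·3897.19 + 17·8074.36 = 954917.77.
Remaining total for group 2: 1698092.45 − 954917.77 = 743174.68.
Divide by its size: 743174.68 / 43 = 17283.1321... → 17283.13.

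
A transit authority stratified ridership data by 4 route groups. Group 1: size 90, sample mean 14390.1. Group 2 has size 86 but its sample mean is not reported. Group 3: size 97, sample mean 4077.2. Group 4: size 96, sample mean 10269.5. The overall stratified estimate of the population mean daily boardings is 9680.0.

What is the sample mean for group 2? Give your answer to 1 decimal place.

10412.2

Σ Nₕx̄ₕ = N·μ, so 86·x̄_2 = 369·9680.0 − (90·14390.1 + 97·4077.2 + 96·10269.5).
= 3571920 − 2676469.4 = 895450.6.
x̄_2 = 895450.6 / 86 = 10412.216... → 10412.2.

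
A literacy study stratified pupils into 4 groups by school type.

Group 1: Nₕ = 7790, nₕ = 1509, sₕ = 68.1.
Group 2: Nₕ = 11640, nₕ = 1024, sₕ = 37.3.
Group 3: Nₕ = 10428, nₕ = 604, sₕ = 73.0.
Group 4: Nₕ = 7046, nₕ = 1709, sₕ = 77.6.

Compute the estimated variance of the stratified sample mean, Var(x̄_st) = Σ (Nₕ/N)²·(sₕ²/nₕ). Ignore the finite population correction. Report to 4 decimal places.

1.1050

N = 36904; Wₕ = Nₕ/N.
group 1: (7790/36904)²·68.1²/1509 = 0.1369408
group 2: (11640/36904)²·37.3²/1024 = 0.1351689
group 3: (10428/36904)²·73.0²/604 = 0.7044723
group 4: (7046/36904)²·77.6²/1709 = 0.1284458
Sum = 1.1050278 → 1.1050.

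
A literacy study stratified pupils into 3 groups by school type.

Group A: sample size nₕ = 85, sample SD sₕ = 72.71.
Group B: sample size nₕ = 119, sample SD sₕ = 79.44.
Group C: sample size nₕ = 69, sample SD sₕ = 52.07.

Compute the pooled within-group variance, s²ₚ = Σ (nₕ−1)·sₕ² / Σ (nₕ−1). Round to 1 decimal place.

5085.6

Degrees of freedom: 84 + 118 + 68 = 270.
Σ(nₕ−1)sₕ² = 84·5286.7441 + 118·6310.7136 + 68·2711.2849 = 1373118.0824.
s²ₚ = 1373118.0824 / 270 = 5085.623... → 5085.6.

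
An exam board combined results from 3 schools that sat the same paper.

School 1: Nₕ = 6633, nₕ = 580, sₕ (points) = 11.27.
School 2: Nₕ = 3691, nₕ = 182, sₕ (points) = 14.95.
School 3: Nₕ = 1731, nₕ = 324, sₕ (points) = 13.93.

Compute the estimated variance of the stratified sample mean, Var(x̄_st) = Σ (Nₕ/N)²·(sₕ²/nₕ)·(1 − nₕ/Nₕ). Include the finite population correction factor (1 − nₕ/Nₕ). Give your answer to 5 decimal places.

0.17999

N = 12055; Wₕ = Nₕ/N.
school 1: (6633/12055)²·11.27²/580·(1 − 580/6633) = 0.06050149
school 2: (3691/12055)²·14.95²/182·(1 − 182/3691) = 0.10944703
school 3: (1731/12055)²·13.93²/324·(1 − 324/1731) = 0.01003723
Sum = 0.17998575 → 0.17999.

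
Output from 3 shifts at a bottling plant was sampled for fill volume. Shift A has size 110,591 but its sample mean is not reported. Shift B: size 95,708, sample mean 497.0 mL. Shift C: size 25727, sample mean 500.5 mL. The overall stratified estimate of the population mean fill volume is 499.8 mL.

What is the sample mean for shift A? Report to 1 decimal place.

N = 110591 + 95708 + 25727 = 232026.
Overall total = μ·N = 499.8·232026 = 115966594.8.
Subtract the known strata: 95708·497.0 + 25727·500.5 = 60443239.5.
Remaining total for shift A: 115966594.8 − 60443239.5 = 55523355.3.
Divide by its size: 55523355.3 / 110591 = 502.060... → 502.1.

502.1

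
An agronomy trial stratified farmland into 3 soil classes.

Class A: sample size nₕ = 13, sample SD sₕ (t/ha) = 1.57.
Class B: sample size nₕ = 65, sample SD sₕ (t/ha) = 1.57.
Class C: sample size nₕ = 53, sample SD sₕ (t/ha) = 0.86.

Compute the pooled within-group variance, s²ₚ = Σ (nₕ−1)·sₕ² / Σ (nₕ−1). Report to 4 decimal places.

1.7640

A: (13−1)·1.57² = 12·2.4649 = 29.5788
B: (65−1)·1.57² = 64·2.4649 = 157.7536
C: (53−1)·0.86² = 52·0.7396 = 38.4592
Numerator = 225.7916; denominator = Σ(nₕ−1) = 128.
s²ₚ = 225.7916/128 = 1.763997... → 1.7640.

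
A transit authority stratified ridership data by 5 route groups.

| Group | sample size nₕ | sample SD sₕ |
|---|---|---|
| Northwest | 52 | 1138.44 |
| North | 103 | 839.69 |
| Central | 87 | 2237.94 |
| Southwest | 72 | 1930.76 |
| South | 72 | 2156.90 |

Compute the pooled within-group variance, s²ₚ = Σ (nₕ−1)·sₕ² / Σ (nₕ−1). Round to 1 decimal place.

3054384.2

Northwest: (52−1)·1138.44² = 51·1296045.6336 = 66098327.3136
North: (103−1)·839.69² = 102·705079.2961 = 71918088.2022
Central: (87−1)·2237.94² = 86·5008375.4436 = 430720288.1496
Southwest: (72−1)·1930.76² = 71·3727834.1776 = 264676226.6096
South: (72−1)·2156.90² = 71·4652217.61 = 330307450.31
Numerator = 1163720380.585; denominator = Σ(nₕ−1) = 381.
s²ₚ = 1163720380.585/381 = 3054384.201... → 3054384.2.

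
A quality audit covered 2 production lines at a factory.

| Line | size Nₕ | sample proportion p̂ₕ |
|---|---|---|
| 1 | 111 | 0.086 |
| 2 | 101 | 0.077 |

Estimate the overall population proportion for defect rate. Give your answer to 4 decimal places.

N = 111 + 101 = 212.
Overall proportion = Σ (Nₕ/N)·p̂ₕ.
Σ Nₕp̂ₕ = 9.546 + 7.777 = 17.323.
17.323 / 212 = 0.081712... → 0.0817.

0.0817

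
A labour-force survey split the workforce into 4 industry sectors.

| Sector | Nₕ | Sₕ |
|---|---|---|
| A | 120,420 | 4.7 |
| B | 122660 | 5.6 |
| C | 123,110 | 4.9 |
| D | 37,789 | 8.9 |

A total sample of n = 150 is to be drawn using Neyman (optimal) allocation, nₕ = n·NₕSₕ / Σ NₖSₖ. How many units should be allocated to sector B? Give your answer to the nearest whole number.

47

A: NₕSₕ = 120420·4.7 = 565974
B: NₕSₕ = 122660·5.6 = 686896
C: NₕSₕ = 123110·4.9 = 603239
D: NₕSₕ = 37789·8.9 = 336322.1
Σ NₕSₕ = 2192431.1.
n_B = 150·686896/2192431.1 = 46.996... → 47.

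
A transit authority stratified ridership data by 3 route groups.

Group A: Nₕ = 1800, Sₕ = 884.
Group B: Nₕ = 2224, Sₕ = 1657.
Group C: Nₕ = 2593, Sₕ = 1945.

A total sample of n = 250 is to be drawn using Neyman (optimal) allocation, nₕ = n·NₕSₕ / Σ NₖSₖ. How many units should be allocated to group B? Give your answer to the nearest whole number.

A: NₕSₕ = 1800·884 = 1591200
B: NₕSₕ = 2224·1657 = 3685168
C: NₕSₕ = 2593·1945 = 5043385
Σ NₕSₕ = 10319753.
n_B = 250·3685168/10319753 = 89.275... → 89.

89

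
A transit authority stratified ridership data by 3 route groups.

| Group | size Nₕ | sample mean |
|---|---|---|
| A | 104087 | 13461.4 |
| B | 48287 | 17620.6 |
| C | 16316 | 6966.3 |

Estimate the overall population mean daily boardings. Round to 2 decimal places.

x̄_st = (Σ Nₕx̄ₕ) / (Σ Nₕ) = (104087·13461.4 + 48287·17620.6 + 16316·6966.3) / 168690
= 2365664804.8 / 168690 = 14023.7406... → 14023.74.

14023.74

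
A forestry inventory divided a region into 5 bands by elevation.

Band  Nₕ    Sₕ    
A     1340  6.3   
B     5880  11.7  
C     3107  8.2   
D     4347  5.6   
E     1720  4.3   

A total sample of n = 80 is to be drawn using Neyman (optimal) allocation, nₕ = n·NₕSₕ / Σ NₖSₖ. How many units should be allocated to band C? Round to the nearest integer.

15

A: NₕSₕ = 1340·6.3 = 8442
B: NₕSₕ = 5880·11.7 = 68796
C: NₕSₕ = 3107·8.2 = 25477.4
D: NₕSₕ = 4347·5.6 = 24343.2
E: NₕSₕ = 1720·4.3 = 7396
Σ NₕSₕ = 134454.6.
n_C = 80·25477.4/134454.6 = 15.159... → 15.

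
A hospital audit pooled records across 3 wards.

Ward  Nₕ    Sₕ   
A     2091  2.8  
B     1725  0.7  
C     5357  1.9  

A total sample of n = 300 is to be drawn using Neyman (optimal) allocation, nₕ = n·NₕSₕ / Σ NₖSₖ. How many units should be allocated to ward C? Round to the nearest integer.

Σ NₕSₕ = 2091·2.8 + 1725·0.7 + 5357·1.9 = 17240.6.
Share for C: 10178.3/17240.6 = 0.59037.
n_C = 300 × 0.59037 = 177.110... → 177.

177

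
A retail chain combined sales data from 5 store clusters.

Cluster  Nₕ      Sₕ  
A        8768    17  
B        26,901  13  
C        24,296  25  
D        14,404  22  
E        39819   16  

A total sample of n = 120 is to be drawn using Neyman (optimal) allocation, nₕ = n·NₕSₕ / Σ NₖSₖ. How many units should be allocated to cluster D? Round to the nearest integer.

Σ NₕSₕ = 8768·17 + 26901·13 + 24296·25 + 14404·22 + 39819·16 = 2060161.
Share for D: 316888/2060161 = 0.15382.
n_D = 120 × 0.15382 = 18.458... → 18.

18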